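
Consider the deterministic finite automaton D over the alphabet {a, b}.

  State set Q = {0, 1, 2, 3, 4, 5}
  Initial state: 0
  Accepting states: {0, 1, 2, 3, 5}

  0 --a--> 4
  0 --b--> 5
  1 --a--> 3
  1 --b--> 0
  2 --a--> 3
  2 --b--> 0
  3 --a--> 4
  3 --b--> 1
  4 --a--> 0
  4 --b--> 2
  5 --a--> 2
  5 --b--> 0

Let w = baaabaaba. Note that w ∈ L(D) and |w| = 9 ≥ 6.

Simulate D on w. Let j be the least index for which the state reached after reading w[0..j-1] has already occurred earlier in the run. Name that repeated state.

2

Run of D on w = b a a a b a a b a:
  step 0: 0  (start)
  step 1: 5  (read b: 0→5)
  step 2: 2  (read a: 5→2)
  step 3: 3  (read a: 2→3)
  step 4: 4  (read a: 3→4)
  step 5: 2  (read b: 4→2)   ← first repeat (2 seen earlier)
  step 6: 3  (read a: 2→3)
  step 7: 4  (read a: 3→4)
  step 8: 2  (read b: 4→2)
  step 9: 3  (read a: 2→3)

The earliest repeat is at step j = 5: D is in 2, which it already visited at step i = 2.
With |Q| = 6, pigeonhole forces a state repeat no later than step 6; the substring read between the first and second visits to that state can be pumped.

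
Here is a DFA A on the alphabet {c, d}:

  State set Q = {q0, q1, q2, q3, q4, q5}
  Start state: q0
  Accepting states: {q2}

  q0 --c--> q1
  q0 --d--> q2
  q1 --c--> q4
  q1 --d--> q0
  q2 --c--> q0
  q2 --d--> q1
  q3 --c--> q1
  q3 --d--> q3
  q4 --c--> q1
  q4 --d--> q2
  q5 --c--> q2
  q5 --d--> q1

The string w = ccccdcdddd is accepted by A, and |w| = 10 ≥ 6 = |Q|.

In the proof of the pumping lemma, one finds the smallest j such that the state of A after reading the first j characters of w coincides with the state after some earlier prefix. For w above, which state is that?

q1

State sequence: q0 -c-> q1 -c-> q4 -c-> q1 -c-> q4 -d-> q2 -c-> q0 -d-> q2 -d-> q1 -d-> q0 -d-> q2
First repeat at step 3: q1 was already visited.

The earliest repeat is at step j = 3: A is in q1, which it already visited at step i = 1.
Pumping length from the standard proof: p = 6 (the number of states). The repeated state found above gives |xy| = j ≤ 6 and |y| = j − i ≥ 1.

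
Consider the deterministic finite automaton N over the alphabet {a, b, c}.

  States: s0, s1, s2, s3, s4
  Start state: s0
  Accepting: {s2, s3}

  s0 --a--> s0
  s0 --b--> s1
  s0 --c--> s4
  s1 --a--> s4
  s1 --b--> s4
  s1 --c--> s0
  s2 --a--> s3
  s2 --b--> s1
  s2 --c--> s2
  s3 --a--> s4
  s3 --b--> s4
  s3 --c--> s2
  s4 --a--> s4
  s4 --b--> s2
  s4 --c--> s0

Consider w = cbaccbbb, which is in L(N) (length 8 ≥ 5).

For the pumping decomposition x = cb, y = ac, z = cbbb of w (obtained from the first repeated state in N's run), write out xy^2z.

xy^2z = cb·ac·ac·cbbb = cbacaccbbb.
Reading y = ac takes N from s2 back to s2, so after x·y·y the machine is still in s2, and z then leads to the accepting state s2. Hence cbacaccbbb ∈ L(N).

cbacaccbbb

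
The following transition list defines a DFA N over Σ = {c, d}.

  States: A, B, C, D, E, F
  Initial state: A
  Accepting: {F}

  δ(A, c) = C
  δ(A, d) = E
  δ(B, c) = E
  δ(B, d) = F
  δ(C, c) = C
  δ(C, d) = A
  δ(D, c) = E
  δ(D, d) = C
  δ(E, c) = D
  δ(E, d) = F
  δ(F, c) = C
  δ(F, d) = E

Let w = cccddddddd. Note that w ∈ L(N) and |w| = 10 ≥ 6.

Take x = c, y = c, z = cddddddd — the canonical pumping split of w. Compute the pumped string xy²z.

ccccddddddd

xy^2z = c·c·c·cddddddd = ccccddddddd.
Reading y = c takes N from C back to C, so after x·y·y the machine is still in C, and z then leads to the accepting state F. Hence ccccddddddd ∈ L(N).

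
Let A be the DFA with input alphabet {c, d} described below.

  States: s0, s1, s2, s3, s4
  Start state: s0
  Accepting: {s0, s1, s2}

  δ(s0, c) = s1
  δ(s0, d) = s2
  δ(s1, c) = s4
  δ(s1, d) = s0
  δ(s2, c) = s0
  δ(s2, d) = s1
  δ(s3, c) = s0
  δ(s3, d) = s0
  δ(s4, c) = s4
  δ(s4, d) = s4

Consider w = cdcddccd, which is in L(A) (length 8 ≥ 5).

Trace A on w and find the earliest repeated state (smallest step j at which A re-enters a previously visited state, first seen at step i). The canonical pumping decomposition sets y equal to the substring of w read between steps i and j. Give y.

State sequence: s0 -c-> s1 -d-> s0 -c-> s1 -d-> s0 -d-> s2 -c-> s0 -c-> s1 -d-> s0
First repeat at step 2: s0 was already visited.

So i = 0, j = 2, giving x = w[0:0] = ε, y = w[0:2] = cd, z = w[2:8] = cddccd.
Check: |xy| = 2 ≤ 5 and |y| = 2 ≥ 1. Reading y takes A from s0 back to s0, so every xyⁱz is accepted.

cd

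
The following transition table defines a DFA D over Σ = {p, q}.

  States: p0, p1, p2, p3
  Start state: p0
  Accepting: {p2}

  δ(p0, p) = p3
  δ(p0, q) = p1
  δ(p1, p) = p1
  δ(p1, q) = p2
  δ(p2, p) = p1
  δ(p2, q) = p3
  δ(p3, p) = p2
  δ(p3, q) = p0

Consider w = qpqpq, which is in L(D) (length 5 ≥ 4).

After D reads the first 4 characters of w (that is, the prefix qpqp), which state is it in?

p1

State sequence: p0 -q-> p1 -p-> p1 -q-> p2 -p-> p1

After reading 4 characters, D is in state p1.
(This kind of state-tracing is the core of the pumping-lemma construction: with 4 states, pigeonhole forces a repeat within the first 4 steps.)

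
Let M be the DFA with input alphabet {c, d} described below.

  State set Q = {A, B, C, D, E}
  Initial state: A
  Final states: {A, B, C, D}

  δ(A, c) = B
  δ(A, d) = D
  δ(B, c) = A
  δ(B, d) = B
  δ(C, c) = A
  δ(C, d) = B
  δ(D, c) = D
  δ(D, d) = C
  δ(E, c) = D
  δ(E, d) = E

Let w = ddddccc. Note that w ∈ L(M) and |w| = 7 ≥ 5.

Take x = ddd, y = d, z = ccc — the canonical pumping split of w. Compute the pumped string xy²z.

xy^2z = ddd·d·d·ccc = dddddccc.
Reading y = d takes M from B back to B, so after x·y·y the machine is still in B, and z then leads to the accepting state A. Hence dddddccc ∈ L(M).

dddddccc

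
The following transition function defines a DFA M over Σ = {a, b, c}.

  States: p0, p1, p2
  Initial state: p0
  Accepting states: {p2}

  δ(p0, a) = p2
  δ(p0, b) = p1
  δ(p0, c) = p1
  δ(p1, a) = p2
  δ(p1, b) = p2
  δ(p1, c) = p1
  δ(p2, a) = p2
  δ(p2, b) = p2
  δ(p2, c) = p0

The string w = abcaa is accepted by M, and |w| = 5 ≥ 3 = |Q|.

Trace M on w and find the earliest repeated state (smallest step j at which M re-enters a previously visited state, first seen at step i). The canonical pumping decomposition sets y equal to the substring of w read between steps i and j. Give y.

b

Run of M on w = a b c a a:
  step 0: p0  (start)
  step 1: p2  (read a: p0→p2)
  step 2: p2  (read b: p2→p2)   ← first repeat (p2 seen earlier)
  step 3: p0  (read c: p2→p0)
  step 4: p2  (read a: p0→p2)
  step 5: p2  (read a: p2→p2)

So i = 1, j = 2, giving x = w[0:1] = a, y = w[1:2] = b, z = w[2:5] = caa.
Check: |xy| = 2 ≤ 3 and |y| = 1 ≥ 1. Reading y takes M from p2 back to p2, so every xyⁱz is accepted.
With |Q| = 3, pigeonhole forces a state repeat no later than step 3; the substring read between the first and second visits to that state can be pumped.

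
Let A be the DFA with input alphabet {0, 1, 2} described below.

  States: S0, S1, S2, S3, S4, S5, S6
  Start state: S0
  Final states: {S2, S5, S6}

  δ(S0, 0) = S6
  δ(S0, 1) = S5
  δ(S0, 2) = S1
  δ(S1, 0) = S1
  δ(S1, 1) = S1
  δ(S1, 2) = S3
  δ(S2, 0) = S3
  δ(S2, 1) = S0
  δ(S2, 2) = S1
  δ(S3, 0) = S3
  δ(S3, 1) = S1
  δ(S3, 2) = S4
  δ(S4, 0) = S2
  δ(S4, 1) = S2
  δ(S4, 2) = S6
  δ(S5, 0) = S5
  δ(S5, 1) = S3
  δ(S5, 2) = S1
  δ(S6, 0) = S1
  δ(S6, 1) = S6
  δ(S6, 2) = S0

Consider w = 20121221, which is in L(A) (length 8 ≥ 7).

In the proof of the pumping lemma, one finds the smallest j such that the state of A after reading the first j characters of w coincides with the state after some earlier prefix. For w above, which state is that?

Run of A on w = 2 0 1 2 1 2 2 1:
  step 0: S0  (start)
  step 1: S1  (read 2: S0→S1)
  step 2: S1  (read 0: S1→S1)   ← first repeat (S1 seen earlier)
  step 3: S1  (read 1: S1→S1)
  step 4: S3  (read 2: S1→S3)
  step 5: S1  (read 1: S3→S1)
  step 6: S3  (read 2: S1→S3)
  step 7: S4  (read 2: S3→S4)
  step 8: S2  (read 1: S4→S2)

The earliest repeat is at step j = 2: A is in S1, which it already visited at step i = 1.

S1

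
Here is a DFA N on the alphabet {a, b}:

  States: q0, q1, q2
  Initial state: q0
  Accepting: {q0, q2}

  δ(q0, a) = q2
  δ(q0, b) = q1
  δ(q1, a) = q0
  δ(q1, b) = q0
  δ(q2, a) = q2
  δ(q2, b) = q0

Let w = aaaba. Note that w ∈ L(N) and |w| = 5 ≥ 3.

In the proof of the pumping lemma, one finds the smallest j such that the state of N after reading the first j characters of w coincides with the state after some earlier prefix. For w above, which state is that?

State sequence: q0 -a-> q2 -a-> q2 -a-> q2 -b-> q0 -a-> q2
First repeat at step 2: q2 was already visited.

The earliest repeat is at step j = 2: N is in q2, which it already visited at step i = 1.
Pumping length from the standard proof: p = 3 (the number of states). The repeated state found above gives |xy| = j ≤ 3 and |y| = j − i ≥ 1.

q2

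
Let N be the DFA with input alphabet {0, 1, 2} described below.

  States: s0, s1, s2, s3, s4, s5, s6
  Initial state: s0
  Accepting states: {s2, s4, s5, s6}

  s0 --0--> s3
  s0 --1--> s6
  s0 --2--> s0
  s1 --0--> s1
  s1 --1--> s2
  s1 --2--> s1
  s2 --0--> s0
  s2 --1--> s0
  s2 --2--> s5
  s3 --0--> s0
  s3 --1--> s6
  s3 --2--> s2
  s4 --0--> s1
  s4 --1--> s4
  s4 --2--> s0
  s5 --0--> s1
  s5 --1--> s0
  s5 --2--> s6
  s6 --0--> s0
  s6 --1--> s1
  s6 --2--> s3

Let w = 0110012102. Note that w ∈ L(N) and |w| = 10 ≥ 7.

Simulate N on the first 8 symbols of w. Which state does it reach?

State sequence: s0 -0-> s3 -1-> s6 -1-> s1 -0-> s1 -0-> s1 -1-> s2 -2-> s5 -1-> s0

After reading 8 characters, N is in state s0.
(This kind of state-tracing is the core of the pumping-lemma construction: with 7 states, pigeonhole forces a repeat within the first 7 steps.)

s0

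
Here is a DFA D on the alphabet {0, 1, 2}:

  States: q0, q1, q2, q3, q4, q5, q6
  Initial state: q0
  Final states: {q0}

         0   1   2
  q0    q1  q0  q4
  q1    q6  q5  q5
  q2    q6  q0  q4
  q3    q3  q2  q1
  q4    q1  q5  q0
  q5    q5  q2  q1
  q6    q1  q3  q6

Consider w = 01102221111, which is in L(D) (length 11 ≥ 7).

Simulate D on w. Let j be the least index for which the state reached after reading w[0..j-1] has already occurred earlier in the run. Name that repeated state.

q6

Run of D on w = 0 1 1 0 2 2 2 1 1 1 1:
  step 0: q0  (start)
  step 1: q1  (read 0: q0→q1)
  step 2: q5  (read 1: q1→q5)
  step 3: q2  (read 1: q5→q2)
  step 4: q6  (read 0: q2→q6)
  step 5: q6  (read 2: q6→q6)   ← first repeat (q6 seen earlier)
  step 6: q6  (read 2: q6→q6)
  step 7: q6  (read 2: q6→q6)
  step 8: q3  (read 1: q6→q3)
  step 9: q2  (read 1: q3→q2)
  step 10: q0  (read 1: q2→q0)
  step 11: q0  (read 1: q0→q0)

The earliest repeat is at step j = 5: D is in q6, which it already visited at step i = 4.
Pumping length from the standard proof: p = 7 (the number of states). The repeated state found above gives |xy| = j ≤ 7 and |y| = j − i ≥ 1.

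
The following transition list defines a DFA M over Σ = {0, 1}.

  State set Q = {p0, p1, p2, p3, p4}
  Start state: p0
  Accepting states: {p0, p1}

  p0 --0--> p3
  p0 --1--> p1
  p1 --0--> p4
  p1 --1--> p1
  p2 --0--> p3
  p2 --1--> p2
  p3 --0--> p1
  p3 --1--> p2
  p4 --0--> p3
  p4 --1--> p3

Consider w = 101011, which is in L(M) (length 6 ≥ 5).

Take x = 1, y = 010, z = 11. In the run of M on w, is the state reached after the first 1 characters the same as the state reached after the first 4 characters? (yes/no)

yes

Run of M on the first 4 characters of w = 1 0 1 0:
  step 0: p0  (start)
  step 1: p1  (read 1: p0→p1)
  step 2: p4  (read 0: p1→p4)
  step 3: p3  (read 1: p4→p3)
  step 4: p1  (read 0: p3→p1)

After x (step 1): p1. After xy (step 4): p1.
They match, so y = 010 drives M around a cycle from p1 back to itself; pumping y any number of times keeps M in p1 before reading z, and xyⁱz ∈ L(M) for every i ≥ 0.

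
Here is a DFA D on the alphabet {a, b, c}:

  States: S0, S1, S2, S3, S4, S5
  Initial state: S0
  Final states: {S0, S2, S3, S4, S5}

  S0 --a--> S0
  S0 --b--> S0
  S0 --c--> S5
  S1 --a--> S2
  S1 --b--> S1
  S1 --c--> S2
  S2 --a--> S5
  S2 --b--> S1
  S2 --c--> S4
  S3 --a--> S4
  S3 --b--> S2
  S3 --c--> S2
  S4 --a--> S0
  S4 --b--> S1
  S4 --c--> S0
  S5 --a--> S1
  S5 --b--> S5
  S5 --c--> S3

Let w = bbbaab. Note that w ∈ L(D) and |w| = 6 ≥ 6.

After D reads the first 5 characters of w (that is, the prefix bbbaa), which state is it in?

State sequence: S0 -b-> S0 -b-> S0 -b-> S0 -a-> S0 -a-> S0

After reading 5 characters, D is in state S0.
(This kind of state-tracing is the core of the pumping-lemma construction: with 6 states, pigeonhole forces a repeat within the first 6 steps.)

S0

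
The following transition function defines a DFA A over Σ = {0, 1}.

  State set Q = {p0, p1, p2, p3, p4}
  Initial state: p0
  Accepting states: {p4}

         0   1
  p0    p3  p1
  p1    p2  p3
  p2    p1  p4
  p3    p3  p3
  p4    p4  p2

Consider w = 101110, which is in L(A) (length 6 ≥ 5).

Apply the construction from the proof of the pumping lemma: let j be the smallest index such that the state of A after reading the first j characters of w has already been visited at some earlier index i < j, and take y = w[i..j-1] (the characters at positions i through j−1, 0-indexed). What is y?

11

Run of A on w = 1 0 1 1 1 0:
  step 0: p0  (start)
  step 1: p1  (read 1: p0→p1)
  step 2: p2  (read 0: p1→p2)
  step 3: p4  (read 1: p2→p4)
  step 4: p2  (read 1: p4→p2)   ← first repeat (p2 seen earlier)
  step 5: p4  (read 1: p2→p4)
  step 6: p4  (read 0: p4→p4)

So i = 2, j = 4, giving x = w[0:2] = 10, y = w[2:4] = 11, z = w[4:6] = 10.
Check: |xy| = 4 ≤ 5 and |y| = 2 ≥ 1. Reading y takes A from p2 back to p2, so every xyⁱz is accepted.
Pumping length from the standard proof: p = 5 (the number of states). The repeated state found above gives |xy| = j ≤ 5 and |y| = j − i ≥ 1.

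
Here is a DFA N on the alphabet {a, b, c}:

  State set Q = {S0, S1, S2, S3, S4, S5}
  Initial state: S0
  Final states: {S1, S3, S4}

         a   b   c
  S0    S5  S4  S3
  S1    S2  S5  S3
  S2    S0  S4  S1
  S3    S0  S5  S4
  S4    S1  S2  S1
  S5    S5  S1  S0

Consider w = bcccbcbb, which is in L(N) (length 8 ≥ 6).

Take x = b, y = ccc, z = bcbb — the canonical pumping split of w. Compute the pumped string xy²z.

bccccccbcbb

xy^2z = b·ccc·ccc·bcbb = bccccccbcbb.
Reading y = ccc takes N from S4 back to S4, so after x·y·y the machine is still in S4, and z then leads to the accepting state S1. Hence bccccccbcbb ∈ L(N).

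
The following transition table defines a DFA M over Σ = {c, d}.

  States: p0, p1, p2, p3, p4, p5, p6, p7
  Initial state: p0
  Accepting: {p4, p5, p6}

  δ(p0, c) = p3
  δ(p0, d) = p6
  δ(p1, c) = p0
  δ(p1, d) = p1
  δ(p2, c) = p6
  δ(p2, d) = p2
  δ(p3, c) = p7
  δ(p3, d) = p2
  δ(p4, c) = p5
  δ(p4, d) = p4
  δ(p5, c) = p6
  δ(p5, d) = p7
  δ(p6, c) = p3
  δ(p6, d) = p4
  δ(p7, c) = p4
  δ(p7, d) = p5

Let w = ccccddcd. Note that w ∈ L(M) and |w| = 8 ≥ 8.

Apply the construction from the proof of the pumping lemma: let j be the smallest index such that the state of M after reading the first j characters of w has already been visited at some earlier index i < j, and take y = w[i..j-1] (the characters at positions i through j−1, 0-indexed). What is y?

State sequence: p0 -c-> p3 -c-> p7 -c-> p4 -c-> p5 -d-> p7 -d-> p5 -c-> p6 -d-> p4
First repeat at step 5: p7 was already visited.

So i = 2, j = 5, giving x = w[0:2] = cc, y = w[2:5] = ccd, z = w[5:8] = dcd.
Check: |xy| = 5 ≤ 8 and |y| = 3 ≥ 1. Reading y takes M from p7 back to p7, so every xyⁱz is accepted.
With |Q| = 8, pigeonhole forces a state repeat no later than step 8; the substring read between the first and second visits to that state can be pumped.

ccd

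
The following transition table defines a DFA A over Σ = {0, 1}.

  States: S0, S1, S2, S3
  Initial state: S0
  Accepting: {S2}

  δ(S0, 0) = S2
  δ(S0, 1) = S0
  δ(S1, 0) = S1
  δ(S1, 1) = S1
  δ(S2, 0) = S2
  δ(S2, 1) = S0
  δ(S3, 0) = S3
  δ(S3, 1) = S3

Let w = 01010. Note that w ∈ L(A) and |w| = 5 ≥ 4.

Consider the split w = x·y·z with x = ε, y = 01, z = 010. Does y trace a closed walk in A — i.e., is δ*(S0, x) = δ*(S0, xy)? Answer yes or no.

yes

Run of A on the first 2 characters of w = 0 1:
  step 0: S0  (start)
  step 1: S2  (read 0: S0→S2)
  step 2: S0  (read 1: S2→S0)

After x (step 0): S0. After xy (step 2): S0.
They match, so y = 01 drives A around a cycle from S0 back to itself; pumping y any number of times keeps A in S0 before reading z, and xyⁱz ∈ L(A) for every i ≥ 0.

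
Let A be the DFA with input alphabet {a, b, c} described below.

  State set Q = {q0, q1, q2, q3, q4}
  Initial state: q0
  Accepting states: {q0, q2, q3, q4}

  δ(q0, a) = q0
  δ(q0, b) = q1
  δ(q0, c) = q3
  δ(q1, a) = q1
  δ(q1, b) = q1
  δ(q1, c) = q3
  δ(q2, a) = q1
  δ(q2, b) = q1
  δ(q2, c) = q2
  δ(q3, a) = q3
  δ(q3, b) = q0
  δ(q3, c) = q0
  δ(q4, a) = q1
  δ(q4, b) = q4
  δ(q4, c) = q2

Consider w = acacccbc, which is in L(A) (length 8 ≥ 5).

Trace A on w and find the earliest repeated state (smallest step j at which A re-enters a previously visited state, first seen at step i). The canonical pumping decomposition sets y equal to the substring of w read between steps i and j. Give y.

Run of A on w = a c a c c c b c:
  step 0: q0  (start)
  step 1: q0  (read a: q0→q0)   ← first repeat (q0 seen earlier)
  step 2: q3  (read c: q0→q3)
  step 3: q3  (read a: q3→q3)
  step 4: q0  (read c: q3→q0)
  step 5: q3  (read c: q0→q3)
  step 6: q0  (read c: q3→q0)
  step 7: q1  (read b: q0→q1)
  step 8: q3  (read c: q1→q3)

So i = 0, j = 1, giving x = w[0:0] = ε, y = w[0:1] = a, z = w[1:8] = cacccbc.
Check: |xy| = 1 ≤ 5 and |y| = 1 ≥ 1. Reading y takes A from q0 back to q0, so every xyⁱz is accepted.

a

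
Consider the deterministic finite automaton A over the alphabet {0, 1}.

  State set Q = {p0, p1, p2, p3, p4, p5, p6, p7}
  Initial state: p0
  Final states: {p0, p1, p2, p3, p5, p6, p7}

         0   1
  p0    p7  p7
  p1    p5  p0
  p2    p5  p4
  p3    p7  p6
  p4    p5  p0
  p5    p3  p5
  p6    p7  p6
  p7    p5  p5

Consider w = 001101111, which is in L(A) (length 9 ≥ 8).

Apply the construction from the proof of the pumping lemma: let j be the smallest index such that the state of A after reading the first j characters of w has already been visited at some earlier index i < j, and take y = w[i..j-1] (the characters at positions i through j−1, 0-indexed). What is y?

1

Run of A on w = 0 0 1 1 0 1 1 1 1:
  step 0: p0  (start)
  step 1: p7  (read 0: p0→p7)
  step 2: p5  (read 0: p7→p5)
  step 3: p5  (read 1: p5→p5)   ← first repeat (p5 seen earlier)
  step 4: p5  (read 1: p5→p5)
  step 5: p3  (read 0: p5→p3)
  step 6: p6  (read 1: p3→p6)
  step 7: p6  (read 1: p6→p6)
  step 8: p6  (read 1: p6→p6)
  step 9: p6  (read 1: p6→p6)

So i = 2, j = 3, giving x = w[0:2] = 00, y = w[2:3] = 1, z = w[3:9] = 101111.
Check: |xy| = 3 ≤ 8 and |y| = 1 ≥ 1. Reading y takes A from p5 back to p5, so every xyⁱz is accepted.
The DFA has 8 states, so the proof of the pumping lemma guarantees a repeated state among the first 8+1 visited; the segment between the two visits is the pumpable y.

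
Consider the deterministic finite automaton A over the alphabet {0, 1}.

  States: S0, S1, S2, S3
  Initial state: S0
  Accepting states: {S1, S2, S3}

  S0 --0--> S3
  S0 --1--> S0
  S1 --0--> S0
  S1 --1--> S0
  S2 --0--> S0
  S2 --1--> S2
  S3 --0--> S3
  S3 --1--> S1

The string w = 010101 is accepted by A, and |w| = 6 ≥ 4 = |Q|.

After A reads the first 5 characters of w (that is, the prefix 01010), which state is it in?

Run of A on the first 5 characters of w = 0 1 0 1 0:
  step 0: S0  (start)
  step 1: S3  (read 0: S0→S3)
  step 2: S1  (read 1: S3→S1)
  step 3: S0  (read 0: S1→S0)
  step 4: S0  (read 1: S0→S0)
  step 5: S3  (read 0: S0→S3)

After reading 5 characters, A is in state S3.

S3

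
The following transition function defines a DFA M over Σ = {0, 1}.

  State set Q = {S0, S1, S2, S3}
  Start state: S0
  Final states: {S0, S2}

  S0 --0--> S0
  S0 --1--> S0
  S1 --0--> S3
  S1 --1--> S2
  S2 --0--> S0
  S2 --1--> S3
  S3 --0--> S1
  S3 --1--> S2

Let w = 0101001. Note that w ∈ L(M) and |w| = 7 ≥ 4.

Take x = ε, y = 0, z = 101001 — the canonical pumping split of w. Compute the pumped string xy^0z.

xy⁰z = xz = ε·101001 = 101001.
Reading y = 0 takes M from S0 back to S0, so after x the machine is still in S0, and z then leads to the accepting state S0. Hence 101001 ∈ L(M).

101001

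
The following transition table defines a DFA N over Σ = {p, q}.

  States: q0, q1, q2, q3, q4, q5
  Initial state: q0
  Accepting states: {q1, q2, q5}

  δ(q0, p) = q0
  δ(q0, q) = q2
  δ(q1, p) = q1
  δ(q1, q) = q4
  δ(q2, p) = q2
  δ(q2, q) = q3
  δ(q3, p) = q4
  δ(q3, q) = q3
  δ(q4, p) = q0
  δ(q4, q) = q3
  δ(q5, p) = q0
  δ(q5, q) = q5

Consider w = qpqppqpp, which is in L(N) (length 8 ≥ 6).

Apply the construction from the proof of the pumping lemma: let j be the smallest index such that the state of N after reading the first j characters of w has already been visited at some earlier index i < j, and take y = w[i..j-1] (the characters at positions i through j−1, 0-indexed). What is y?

State sequence: q0 -q-> q2 -p-> q2 -q-> q3 -p-> q4 -p-> q0 -q-> q2 -p-> q2 -p-> q2
First repeat at step 2: q2 was already visited.

So i = 1, j = 2, giving x = w[0:1] = q, y = w[1:2] = p, z = w[2:8] = qppqpp.
Check: |xy| = 2 ≤ 6 and |y| = 1 ≥ 1. Reading y takes N from q2 back to q2, so every xyⁱz is accepted.
Since N has 6 states, any run of length ≥ 6 visits 6+1 states, so by pigeonhole some state repeats within the first 6 steps — that repeat gives the pumpable loop.

p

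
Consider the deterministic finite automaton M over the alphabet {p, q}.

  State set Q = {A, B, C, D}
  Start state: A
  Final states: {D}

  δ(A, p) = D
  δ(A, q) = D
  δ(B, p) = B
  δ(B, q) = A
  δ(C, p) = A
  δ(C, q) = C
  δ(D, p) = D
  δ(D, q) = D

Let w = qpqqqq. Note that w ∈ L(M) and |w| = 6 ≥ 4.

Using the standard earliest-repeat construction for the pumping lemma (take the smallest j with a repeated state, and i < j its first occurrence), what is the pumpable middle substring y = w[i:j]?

Run of M on w = q p q q q q:
  step 0: A  (start)
  step 1: D  (read q: A→D)
  step 2: D  (read p: D→D)   ← first repeat (D seen earlier)
  step 3: D  (read q: D→D)
  step 4: D  (read q: D→D)
  step 5: D  (read q: D→D)
  step 6: D  (read q: D→D)

So i = 1, j = 2, giving x = w[0:1] = q, y = w[1:2] = p, z = w[2:6] = qqqq.
Check: |xy| = 2 ≤ 4 and |y| = 1 ≥ 1. Reading y takes M from D back to D, so every xyⁱz is accepted.

p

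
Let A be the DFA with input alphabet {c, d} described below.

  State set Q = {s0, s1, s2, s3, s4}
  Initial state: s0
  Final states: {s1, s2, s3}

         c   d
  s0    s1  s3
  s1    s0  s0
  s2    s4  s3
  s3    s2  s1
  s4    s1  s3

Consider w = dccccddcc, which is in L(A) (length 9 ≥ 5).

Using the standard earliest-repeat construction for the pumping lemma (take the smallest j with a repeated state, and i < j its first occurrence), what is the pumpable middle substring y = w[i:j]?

dcccc

State sequence: s0 -d-> s3 -c-> s2 -c-> s4 -c-> s1 -c-> s0 -d-> s3 -d-> s1 -c-> s0 -c-> s1
First repeat at step 5: s0 was already visited.

So i = 0, j = 5, giving x = w[0:0] = ε, y = w[0:5] = dcccc, z = w[5:9] = ddcc.
Check: |xy| = 5 ≤ 5 and |y| = 5 ≥ 1. Reading y takes A from s0 back to s0, so every xyⁱz is accepted.
With |Q| = 5, pigeonhole forces a state repeat no later than step 5; the substring read between the first and second visits to that state can be pumped.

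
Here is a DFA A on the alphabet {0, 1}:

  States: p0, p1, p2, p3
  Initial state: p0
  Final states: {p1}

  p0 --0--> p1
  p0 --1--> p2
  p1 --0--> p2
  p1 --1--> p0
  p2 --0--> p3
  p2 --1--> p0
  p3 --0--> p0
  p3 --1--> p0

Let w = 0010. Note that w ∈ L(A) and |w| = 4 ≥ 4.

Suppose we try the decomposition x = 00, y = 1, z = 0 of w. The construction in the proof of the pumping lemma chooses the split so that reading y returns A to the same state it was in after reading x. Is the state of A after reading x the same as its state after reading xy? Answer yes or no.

Run of A on the first 3 characters of w = 0 0 1:
  step 0: p0  (start)
  step 1: p1  (read 0: p0→p1)
  step 2: p2  (read 0: p1→p2)
  step 3: p0  (read 1: p2→p0)

After x (step 2): p2. After xy (step 3): p0.
They differ (p2 ≠ p0), so y is not a cycle from the state after x; this split is not the one the pumping-lemma construction produces, and pumping y need not keep the string in L(A).

no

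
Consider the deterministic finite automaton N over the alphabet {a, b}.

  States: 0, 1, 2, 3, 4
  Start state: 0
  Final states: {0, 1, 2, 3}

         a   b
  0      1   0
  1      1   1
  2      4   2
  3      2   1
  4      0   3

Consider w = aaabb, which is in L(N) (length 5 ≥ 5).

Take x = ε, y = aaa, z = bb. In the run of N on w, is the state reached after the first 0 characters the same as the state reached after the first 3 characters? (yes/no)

no

Run of N on the first 3 characters of w = a a a:
  step 0: 0  (start)
  step 1: 1  (read a: 0→1)
  step 2: 1  (read a: 1→1)
  step 3: 1  (read a: 1→1)

After x (step 0): 0. After xy (step 3): 1.
They differ (0 ≠ 1), so y is not a cycle from the state after x; this split is not the one the pumping-lemma construction produces, and pumping y need not keep the string in L(N).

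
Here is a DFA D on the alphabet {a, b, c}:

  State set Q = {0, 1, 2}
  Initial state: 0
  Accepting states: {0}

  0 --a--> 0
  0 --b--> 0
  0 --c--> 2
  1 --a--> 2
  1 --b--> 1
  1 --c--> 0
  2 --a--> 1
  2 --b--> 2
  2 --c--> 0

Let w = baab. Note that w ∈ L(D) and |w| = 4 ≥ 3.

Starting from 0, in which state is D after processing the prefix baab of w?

0

State sequence: 0 -b-> 0 -a-> 0 -a-> 0 -b-> 0

After reading 4 characters, D is in state 0.
(This kind of state-tracing is the core of the pumping-lemma construction: with 3 states, pigeonhole forces a repeat within the first 3 steps.)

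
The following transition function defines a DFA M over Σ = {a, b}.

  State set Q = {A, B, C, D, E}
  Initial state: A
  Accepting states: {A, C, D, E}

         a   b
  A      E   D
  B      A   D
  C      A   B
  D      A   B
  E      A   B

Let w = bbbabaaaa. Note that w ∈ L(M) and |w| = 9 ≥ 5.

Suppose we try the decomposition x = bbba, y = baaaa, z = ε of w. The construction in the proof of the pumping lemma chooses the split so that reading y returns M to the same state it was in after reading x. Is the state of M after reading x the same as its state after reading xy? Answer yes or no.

Run of M on the first 9 characters of w = b b b a b a a a a:
  step 0: A  (start)
  step 1: D  (read b: A→D)
  step 2: B  (read b: D→B)
  step 3: D  (read b: B→D)
  step 4: A  (read a: D→A)
  step 5: D  (read b: A→D)
  step 6: A  (read a: D→A)
  step 7: E  (read a: A→E)
  step 8: A  (read a: E→A)
  step 9: E  (read a: A→E)

After x (step 4): A. After xy (step 9): E.
They differ (A ≠ E), so y is not a cycle from the state after x; this split is not the one the pumping-lemma construction produces, and pumping y need not keep the string in L(M).

no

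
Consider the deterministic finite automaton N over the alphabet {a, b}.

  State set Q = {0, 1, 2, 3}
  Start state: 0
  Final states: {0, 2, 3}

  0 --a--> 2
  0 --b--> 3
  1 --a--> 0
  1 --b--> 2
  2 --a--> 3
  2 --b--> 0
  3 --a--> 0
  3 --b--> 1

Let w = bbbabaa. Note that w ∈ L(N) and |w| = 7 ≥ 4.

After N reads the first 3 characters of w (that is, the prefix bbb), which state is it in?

State sequence: 0 -b-> 3 -b-> 1 -b-> 2

After reading 3 characters, N is in state 2.
(This kind of state-tracing is the core of the pumping-lemma construction: with 4 states, pigeonhole forces a repeat within the first 4 steps.)

2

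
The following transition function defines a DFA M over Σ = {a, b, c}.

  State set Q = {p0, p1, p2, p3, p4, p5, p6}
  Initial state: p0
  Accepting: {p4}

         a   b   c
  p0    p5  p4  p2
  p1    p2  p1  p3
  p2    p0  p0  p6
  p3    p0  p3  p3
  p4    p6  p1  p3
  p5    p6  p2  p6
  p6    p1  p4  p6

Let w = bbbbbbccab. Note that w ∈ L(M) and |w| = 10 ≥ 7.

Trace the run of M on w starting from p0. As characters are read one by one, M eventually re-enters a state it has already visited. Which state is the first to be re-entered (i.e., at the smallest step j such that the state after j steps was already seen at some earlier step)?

p1

Run of M on w = b b b b b b c c a b:
  step 0: p0  (start)
  step 1: p4  (read b: p0→p4)
  step 2: p1  (read b: p4→p1)
  step 3: p1  (read b: p1→p1)   ← first repeat (p1 seen earlier)
  step 4: p1  (read b: p1→p1)
  step 5: p1  (read b: p1→p1)
  step 6: p1  (read b: p1→p1)
  step 7: p3  (read c: p1→p3)
  step 8: p3  (read c: p3→p3)
  step 9: p0  (read a: p3→p0)
  step 10: p4  (read b: p0→p4)

The earliest repeat is at step j = 3: M is in p1, which it already visited at step i = 2.
With |Q| = 7, pigeonhole forces a state repeat no later than step 7; the substring read between the first and second visits to that state can be pumped.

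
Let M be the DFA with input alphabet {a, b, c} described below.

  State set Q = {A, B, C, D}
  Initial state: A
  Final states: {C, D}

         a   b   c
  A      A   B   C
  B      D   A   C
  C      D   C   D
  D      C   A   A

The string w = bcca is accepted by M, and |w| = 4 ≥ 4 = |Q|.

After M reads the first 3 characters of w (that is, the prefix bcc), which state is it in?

D

Run of M on the first 3 characters of w = b c c:
  step 0: A  (start)
  step 1: B  (read b: A→B)
  step 2: C  (read c: B→C)
  step 3: D  (read c: C→D)

After reading 3 characters, M is in state D.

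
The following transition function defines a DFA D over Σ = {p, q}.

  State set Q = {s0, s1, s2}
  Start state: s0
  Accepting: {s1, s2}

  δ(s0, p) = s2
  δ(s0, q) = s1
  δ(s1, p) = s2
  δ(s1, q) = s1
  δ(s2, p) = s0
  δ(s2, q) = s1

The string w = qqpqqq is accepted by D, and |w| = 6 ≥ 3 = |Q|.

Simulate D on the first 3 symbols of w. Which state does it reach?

s2

Run of D on the first 3 characters of w = q q p:
  step 0: s0  (start)
  step 1: s1  (read q: s0→s1)
  step 2: s1  (read q: s1→s1)
  step 3: s2  (read p: s1→s2)

After reading 3 characters, D is in state s2.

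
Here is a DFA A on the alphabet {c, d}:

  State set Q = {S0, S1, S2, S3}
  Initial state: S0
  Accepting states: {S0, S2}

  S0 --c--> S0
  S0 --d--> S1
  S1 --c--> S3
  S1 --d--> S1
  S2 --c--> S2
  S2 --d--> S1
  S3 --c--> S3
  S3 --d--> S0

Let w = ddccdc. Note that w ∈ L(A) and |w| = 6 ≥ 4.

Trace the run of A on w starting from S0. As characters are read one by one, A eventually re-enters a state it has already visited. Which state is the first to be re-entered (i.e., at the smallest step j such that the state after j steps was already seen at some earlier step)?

S1

Run of A on w = d d c c d c:
  step 0: S0  (start)
  step 1: S1  (read d: S0→S1)
  step 2: S1  (read d: S1→S1)   ← first repeat (S1 seen earlier)
  step 3: S3  (read c: S1→S3)
  step 4: S3  (read c: S3→S3)
  step 5: S0  (read d: S3→S0)
  step 6: S0  (read c: S0→S0)

The earliest repeat is at step j = 2: A is in S1, which it already visited at step i = 1.
Since A has 4 states, any run of length ≥ 4 visits 4+1 states, so by pigeonhole some state repeats within the first 4 steps — that repeat gives the pumpable loop.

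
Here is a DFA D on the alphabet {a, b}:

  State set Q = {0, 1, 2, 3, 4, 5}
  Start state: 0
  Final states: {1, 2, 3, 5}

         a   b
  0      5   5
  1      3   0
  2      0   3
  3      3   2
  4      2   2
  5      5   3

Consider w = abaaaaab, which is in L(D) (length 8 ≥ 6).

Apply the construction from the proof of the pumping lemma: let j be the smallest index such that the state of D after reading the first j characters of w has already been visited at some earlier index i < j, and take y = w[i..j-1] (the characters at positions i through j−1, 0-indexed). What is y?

a

State sequence: 0 -a-> 5 -b-> 3 -a-> 3 -a-> 3 -a-> 3 -a-> 3 -a-> 3 -b-> 2
First repeat at step 3: 3 was already visited.

So i = 2, j = 3, giving x = w[0:2] = ab, y = w[2:3] = a, z = w[3:8] = aaaab.
Check: |xy| = 3 ≤ 6 and |y| = 1 ≥ 1. Reading y takes D from 3 back to 3, so every xyⁱz is accepted.
With |Q| = 6, pigeonhole forces a state repeat no later than step 6; the substring read between the first and second visits to that state can be pumped.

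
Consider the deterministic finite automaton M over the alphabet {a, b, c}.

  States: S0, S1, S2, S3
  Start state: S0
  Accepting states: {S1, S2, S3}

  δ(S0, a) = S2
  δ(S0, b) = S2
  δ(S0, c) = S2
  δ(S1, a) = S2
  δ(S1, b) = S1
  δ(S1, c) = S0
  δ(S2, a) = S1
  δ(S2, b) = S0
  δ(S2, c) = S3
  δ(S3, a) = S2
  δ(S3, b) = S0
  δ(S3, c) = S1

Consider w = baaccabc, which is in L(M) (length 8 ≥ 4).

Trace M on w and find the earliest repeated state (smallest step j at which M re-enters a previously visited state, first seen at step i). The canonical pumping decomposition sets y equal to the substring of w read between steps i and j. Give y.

State sequence: S0 -b-> S2 -a-> S1 -a-> S2 -c-> S3 -c-> S1 -a-> S2 -b-> S0 -c-> S2
First repeat at step 3: S2 was already visited.

So i = 1, j = 3, giving x = w[0:1] = b, y = w[1:3] = aa, z = w[3:8] = ccabc.
Check: |xy| = 3 ≤ 4 and |y| = 2 ≥ 1. Reading y takes M from S2 back to S2, so every xyⁱz is accepted.

aa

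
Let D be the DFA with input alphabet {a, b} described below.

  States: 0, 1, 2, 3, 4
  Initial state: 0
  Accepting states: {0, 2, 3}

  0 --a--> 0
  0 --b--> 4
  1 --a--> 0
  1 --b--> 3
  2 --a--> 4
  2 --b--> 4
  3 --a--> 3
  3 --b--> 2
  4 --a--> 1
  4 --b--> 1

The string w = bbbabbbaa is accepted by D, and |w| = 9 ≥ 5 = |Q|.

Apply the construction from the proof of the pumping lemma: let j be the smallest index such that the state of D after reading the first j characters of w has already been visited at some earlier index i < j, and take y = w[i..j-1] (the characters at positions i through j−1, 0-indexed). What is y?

a

Run of D on w = b b b a b b b a a:
  step 0: 0  (start)
  step 1: 4  (read b: 0→4)
  step 2: 1  (read b: 4→1)
  step 3: 3  (read b: 1→3)
  step 4: 3  (read a: 3→3)   ← first repeat (3 seen earlier)
  step 5: 2  (read b: 3→2)
  step 6: 4  (read b: 2→4)
  step 7: 1  (read b: 4→1)
  step 8: 0  (read a: 1→0)
  step 9: 0  (read a: 0→0)

So i = 3, j = 4, giving x = w[0:3] = bbb, y = w[3:4] = a, z = w[4:9] = bbbaa.
Check: |xy| = 4 ≤ 5 and |y| = 1 ≥ 1. Reading y takes D from 3 back to 3, so every xyⁱz is accepted.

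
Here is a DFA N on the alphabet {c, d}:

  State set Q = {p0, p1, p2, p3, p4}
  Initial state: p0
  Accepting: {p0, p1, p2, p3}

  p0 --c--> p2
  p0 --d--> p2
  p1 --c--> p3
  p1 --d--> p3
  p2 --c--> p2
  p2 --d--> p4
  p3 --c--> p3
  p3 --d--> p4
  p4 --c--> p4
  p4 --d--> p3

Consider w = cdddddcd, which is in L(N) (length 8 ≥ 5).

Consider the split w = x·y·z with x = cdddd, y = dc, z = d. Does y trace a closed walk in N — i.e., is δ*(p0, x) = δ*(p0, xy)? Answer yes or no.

no

Run of N on the first 7 characters of w = c d d d d d c:
  step 0: p0  (start)
  step 1: p2  (read c: p0→p2)
  step 2: p4  (read d: p2→p4)
  step 3: p3  (read d: p4→p3)
  step 4: p4  (read d: p3→p4)
  step 5: p3  (read d: p4→p3)
  step 6: p4  (read d: p3→p4)
  step 7: p4  (read c: p4→p4)

After x (step 5): p3. After xy (step 7): p4.
They differ (p3 ≠ p4), so y is not a cycle from the state after x; this split is not the one the pumping-lemma construction produces, and pumping y need not keep the string in L(N).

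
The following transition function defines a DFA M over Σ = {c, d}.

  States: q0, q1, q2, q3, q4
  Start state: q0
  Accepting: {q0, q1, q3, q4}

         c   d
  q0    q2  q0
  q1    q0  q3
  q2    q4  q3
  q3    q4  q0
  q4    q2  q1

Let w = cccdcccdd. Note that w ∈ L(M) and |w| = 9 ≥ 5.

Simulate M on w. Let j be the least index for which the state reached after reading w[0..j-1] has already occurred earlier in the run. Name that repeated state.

State sequence: q0 -c-> q2 -c-> q4 -c-> q2 -d-> q3 -c-> q4 -c-> q2 -c-> q4 -d-> q1 -d-> q3
First repeat at step 3: q2 was already visited.

The earliest repeat is at step j = 3: M is in q2, which it already visited at step i = 1.
Pumping length from the standard proof: p = 5 (the number of states). The repeated state found above gives |xy| = j ≤ 5 and |y| = j − i ≥ 1.

q2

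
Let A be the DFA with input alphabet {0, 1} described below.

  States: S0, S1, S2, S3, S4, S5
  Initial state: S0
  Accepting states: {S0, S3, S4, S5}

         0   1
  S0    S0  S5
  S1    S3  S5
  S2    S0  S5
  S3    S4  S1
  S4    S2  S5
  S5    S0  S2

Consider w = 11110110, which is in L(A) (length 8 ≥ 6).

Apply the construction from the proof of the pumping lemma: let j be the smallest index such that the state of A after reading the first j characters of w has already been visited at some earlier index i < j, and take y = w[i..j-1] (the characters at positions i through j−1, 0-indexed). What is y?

Run of A on w = 1 1 1 1 0 1 1 0:
  step 0: S0  (start)
  step 1: S5  (read 1: S0→S5)
  step 2: S2  (read 1: S5→S2)
  step 3: S5  (read 1: S2→S5)   ← first repeat (S5 seen earlier)
  step 4: S2  (read 1: S5→S2)
  step 5: S0  (read 0: S2→S0)
  step 6: S5  (read 1: S0→S5)
  step 7: S2  (read 1: S5→S2)
  step 8: S0  (read 0: S2→S0)

So i = 1, j = 3, giving x = w[0:1] = 1, y = w[1:3] = 11, z = w[3:8] = 10110.
Check: |xy| = 3 ≤ 6 and |y| = 2 ≥ 1. Reading y takes A from S5 back to S5, so every xyⁱz is accepted.

11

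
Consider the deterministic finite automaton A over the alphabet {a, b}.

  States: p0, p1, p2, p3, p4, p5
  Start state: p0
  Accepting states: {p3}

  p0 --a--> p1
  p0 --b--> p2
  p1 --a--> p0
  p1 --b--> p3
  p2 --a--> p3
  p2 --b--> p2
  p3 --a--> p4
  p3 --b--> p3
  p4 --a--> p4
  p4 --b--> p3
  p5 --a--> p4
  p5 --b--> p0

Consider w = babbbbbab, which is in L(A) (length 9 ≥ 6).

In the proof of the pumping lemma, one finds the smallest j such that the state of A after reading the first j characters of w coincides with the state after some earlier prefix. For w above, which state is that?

p3

Run of A on w = b a b b b b b a b:
  step 0: p0  (start)
  step 1: p2  (read b: p0→p2)
  step 2: p3  (read a: p2→p3)
  step 3: p3  (read b: p3→p3)   ← first repeat (p3 seen earlier)
  step 4: p3  (read b: p3→p3)
  step 5: p3  (read b: p3→p3)
  step 6: p3  (read b: p3→p3)
  step 7: p3  (read b: p3→p3)
  step 8: p4  (read a: p3→p4)
  step 9: p3  (read b: p4→p3)

The earliest repeat is at step j = 3: A is in p3, which it already visited at step i = 2.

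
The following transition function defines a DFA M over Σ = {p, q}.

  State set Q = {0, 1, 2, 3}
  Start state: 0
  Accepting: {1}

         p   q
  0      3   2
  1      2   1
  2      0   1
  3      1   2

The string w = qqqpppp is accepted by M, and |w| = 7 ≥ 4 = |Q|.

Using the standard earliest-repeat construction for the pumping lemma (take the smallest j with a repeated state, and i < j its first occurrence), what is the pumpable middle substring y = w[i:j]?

State sequence: 0 -q-> 2 -q-> 1 -q-> 1 -p-> 2 -p-> 0 -p-> 3 -p-> 1
First repeat at step 3: 1 was already visited.

So i = 2, j = 3, giving x = w[0:2] = qq, y = w[2:3] = q, z = w[3:7] = pppp.
Check: |xy| = 3 ≤ 4 and |y| = 1 ≥ 1. Reading y takes M from 1 back to 1, so every xyⁱz is accepted.
The DFA has 4 states, so the proof of the pumping lemma guarantees a repeated state among the first 4+1 visited; the segment between the two visits is the pumpable y.

q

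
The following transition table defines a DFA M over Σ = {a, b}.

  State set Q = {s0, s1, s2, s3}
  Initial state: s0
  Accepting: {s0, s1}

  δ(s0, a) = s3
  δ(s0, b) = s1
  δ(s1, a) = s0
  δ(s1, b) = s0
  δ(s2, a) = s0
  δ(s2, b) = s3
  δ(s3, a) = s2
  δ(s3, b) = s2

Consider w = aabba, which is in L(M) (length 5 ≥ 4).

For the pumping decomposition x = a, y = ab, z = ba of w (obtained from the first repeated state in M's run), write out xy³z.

xy^3z = a·ab·ab·ab·ba = aabababba.
Reading y = ab takes M from s3 back to s3, so after x·y·y·y the machine is still in s3, and z then leads to the accepting state s0. Hence aabababba ∈ L(M).

aabababba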